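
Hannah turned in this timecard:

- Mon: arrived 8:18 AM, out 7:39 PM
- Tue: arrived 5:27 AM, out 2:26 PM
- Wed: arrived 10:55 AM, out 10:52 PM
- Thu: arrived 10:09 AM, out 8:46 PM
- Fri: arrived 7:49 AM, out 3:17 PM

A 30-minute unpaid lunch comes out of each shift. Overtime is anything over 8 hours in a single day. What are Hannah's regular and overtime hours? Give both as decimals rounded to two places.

Mon: 8:18 AM–7:39 PM = 11 h 21 min; less 30 min break → 10 h 51 min
Tue: 5:27 AM–2:26 PM = 8 h 59 min; less 30 min break → 8 h 29 min
Wed: 10:55 AM–10:52 PM = 11 h 57 min; less 30 min break → 11 h 27 min
Thu: 10:09 AM–8:46 PM = 10 h 37 min; less 30 min break → 10 h 7 min
Fri: 7:49 AM–3:17 PM = 7 h 28 min; less 30 min break → 6 h 58 min
Mon reg 8 h 0 min / OT 2 h 51 min; Tue reg 8 h 0 min / OT 0 h 29 min; Wed reg 8 h 0 min / OT 3 h 27 min; Thu reg 8 h 0 min / OT 2 h 7 min; Fri reg 6 h 58 min / OT 0 h 0 min.
Totals: regular 38 h 58 min, overtime 8 h 54 min.

Regular 38.97 hours, overtime 8.90 hours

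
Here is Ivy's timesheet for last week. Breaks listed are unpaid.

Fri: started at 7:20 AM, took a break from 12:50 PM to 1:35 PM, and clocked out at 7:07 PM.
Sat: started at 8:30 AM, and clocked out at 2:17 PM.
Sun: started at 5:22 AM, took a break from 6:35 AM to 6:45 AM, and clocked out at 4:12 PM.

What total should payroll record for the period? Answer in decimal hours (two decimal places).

Fri: 7:20 AM–7:07 PM = 11 h 47 min; less 45 min break → 11 h 2 min
Sat: 8:30 AM–2:17 PM = 5 h 47 min
Sun: 5:22 AM–4:12 PM = 10 h 50 min; less 10 min break → 10 h 40 min
Total: 11 h 2 min + 5 h 47 min + 10 h 40 min = 27 h 29 min.

27.48 hours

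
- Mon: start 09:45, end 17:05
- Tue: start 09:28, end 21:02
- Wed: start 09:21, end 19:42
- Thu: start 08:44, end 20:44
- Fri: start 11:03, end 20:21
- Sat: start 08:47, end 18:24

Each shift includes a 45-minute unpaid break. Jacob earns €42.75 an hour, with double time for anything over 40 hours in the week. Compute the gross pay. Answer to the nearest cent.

Mon: 09:45–17:05 = 7 h 20 min; less 45 min break → 6 h 35 min
Tue: 09:28–21:02 = 11 h 34 min; less 45 min break → 10 h 49 min
Wed: 09:21–19:42 = 10 h 21 min; less 45 min break → 9 h 36 min
Thu: 08:44–20:44 = 12 h 0 min; less 45 min break → 11 h 15 min
Fri: 11:03–20:21 = 9 h 18 min; less 45 min break → 8 h 33 min
Sat: 08:47–18:24 = 9 h 37 min; less 45 min break → 8 h 52 min
Total worked: 55 h 40 min = 3340 min.
Regular 40 h 0 min = 2400 min at €42.75/h; overtime 15 h 40 min = 940 min at €85.50/h.
Pay = (2400 × €42.75 + 940 × €85.50) ÷ 60 = €3049.50.

€3049.50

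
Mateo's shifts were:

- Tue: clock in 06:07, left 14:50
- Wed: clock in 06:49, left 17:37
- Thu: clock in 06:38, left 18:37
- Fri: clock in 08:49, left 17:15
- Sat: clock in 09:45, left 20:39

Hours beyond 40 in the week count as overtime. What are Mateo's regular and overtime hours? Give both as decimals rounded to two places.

Tue: 06:07–14:50 = 8 h 43 min
Wed: 06:49–17:37 = 10 h 48 min
Thu: 06:38–18:37 = 11 h 59 min
Fri: 08:49–17:15 = 8 h 26 min
Sat: 09:45–20:39 = 10 h 54 min
Total worked: 50 h 50 min = 50.83 h.
Threshold 40 h → overtime 10 h 50 min, regular 40 h 0 min.

Regular 40.00 hours, overtime 10.83 hours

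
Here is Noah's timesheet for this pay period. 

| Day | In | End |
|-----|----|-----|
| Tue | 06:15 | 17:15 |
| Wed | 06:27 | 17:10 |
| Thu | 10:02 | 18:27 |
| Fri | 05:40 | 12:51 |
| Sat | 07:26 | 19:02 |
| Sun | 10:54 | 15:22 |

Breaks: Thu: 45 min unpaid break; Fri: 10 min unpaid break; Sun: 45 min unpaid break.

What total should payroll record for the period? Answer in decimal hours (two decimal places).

51.72 hours

Tue: 06:15–17:15 = 11 h 0 min
Wed: 06:27–17:10 = 10 h 43 min
Thu: 10:02–18:27 = 8 h 25 min; less 45 min break → 7 h 40 min
Fri: 05:40–12:51 = 7 h 11 min; less 10 min break → 7 h 1 min
Sat: 07:26–19:02 = 11 h 36 min
Sun: 10:54–15:22 = 4 h 28 min; less 45 min break → 3 h 43 min
Total: 11 h 0 min + 10 h 43 min + 7 h 40 min + 7 h 1 min + 11 h 36 min + 3 h 43 min = 51 h 43 min.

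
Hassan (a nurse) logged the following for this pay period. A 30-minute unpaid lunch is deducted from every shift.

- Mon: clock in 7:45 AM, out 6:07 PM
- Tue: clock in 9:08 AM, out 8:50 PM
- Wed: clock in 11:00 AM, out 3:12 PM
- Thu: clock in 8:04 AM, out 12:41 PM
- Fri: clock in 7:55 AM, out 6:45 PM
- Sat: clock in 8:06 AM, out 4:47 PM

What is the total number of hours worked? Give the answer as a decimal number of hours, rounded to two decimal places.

47.40 hours

Mon: 7:45 AM–6:07 PM = 10 h 22 min; less 30 min break → 9 h 52 min
Tue: 9:08 AM–8:50 PM = 11 h 42 min; less 30 min break → 11 h 12 min
Wed: 11:00 AM–3:12 PM = 4 h 12 min; less 30 min break → 3 h 42 min
Thu: 8:04 AM–12:41 PM = 4 h 37 min; less 30 min break → 4 h 7 min
Fri: 7:55 AM–6:45 PM = 10 h 50 min; less 30 min break → 10 h 20 min
Sat: 8:06 AM–4:47 PM = 8 h 41 min; less 30 min break → 8 h 11 min
Total: 9 h 52 min + 11 h 12 min + 3 h 42 min + 4 h 7 min + 10 h 20 min + 8 h 11 min = 47 h 24 min.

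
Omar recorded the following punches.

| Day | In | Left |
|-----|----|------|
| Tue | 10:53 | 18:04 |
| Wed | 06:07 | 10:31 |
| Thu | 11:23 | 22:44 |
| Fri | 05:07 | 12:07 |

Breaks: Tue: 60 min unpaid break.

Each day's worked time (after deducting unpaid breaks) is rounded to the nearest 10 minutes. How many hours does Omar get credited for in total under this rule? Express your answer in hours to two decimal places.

28.83 hours

Tue: 10:53–18:04 = 7 h 11 min − 60 min = 6 h 11 min → rounds to 6 h 10 min
Wed: 06:07–10:31 = 4 h 24 min → rounds to 4 h 20 min
Thu: 11:23–22:44 = 11 h 21 min → rounds to 11 h 20 min
Fri: 05:07–12:07 = 7 h 0 min → rounds to 7 h 0 min
Total credited: 28 h 50 min.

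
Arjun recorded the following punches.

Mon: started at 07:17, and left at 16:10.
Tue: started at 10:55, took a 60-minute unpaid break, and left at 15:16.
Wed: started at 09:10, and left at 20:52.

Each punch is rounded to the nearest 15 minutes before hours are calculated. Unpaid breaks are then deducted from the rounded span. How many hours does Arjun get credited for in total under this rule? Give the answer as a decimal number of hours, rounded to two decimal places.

Mon: in 07:17→07:15, out 16:10→16:15; 9 h 0 min
Tue: in 10:55→11:00, out 15:16→15:15; 4 h 15 min − 60 min = 3 h 15 min
Wed: in 09:10→09:15, out 20:52→20:45; 11 h 30 min
Total credited: 23 h 45 min.

23.75 hours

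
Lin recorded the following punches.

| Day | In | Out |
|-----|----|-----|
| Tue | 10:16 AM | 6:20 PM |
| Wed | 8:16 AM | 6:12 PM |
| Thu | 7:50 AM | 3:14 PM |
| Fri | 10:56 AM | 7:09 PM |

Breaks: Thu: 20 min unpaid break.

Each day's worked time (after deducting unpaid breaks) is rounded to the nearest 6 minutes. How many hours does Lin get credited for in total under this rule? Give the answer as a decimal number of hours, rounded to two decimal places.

Tue: 10:16 AM–6:20 PM = 8 h 4 min → rounds to 8 h 6 min
Wed: 8:16 AM–6:12 PM = 9 h 56 min → rounds to 9 h 54 min
Thu: 7:50 AM–3:14 PM = 7 h 24 min − 20 min = 7 h 4 min → rounds to 7 h 6 min
Fri: 10:56 AM–7:09 PM = 8 h 13 min → rounds to 8 h 12 min
Total credited: 33 h 18 min.

33.30 hours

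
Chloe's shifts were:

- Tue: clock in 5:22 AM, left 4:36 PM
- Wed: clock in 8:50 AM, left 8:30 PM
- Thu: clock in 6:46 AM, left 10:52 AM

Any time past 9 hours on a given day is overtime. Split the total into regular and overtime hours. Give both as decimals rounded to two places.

Tue: 5:22 AM–4:36 PM = 11 h 14 min
Wed: 8:50 AM–8:30 PM = 11 h 40 min
Thu: 6:46 AM–10:52 AM = 4 h 6 min
Tue reg 9 h 0 min / OT 2 h 14 min; Wed reg 9 h 0 min / OT 2 h 40 min; Thu reg 4 h 6 min / OT 0 h 0 min.
Totals: regular 22 h 6 min, overtime 4 h 54 min.

Regular 22.10 hours, overtime 4.90 hours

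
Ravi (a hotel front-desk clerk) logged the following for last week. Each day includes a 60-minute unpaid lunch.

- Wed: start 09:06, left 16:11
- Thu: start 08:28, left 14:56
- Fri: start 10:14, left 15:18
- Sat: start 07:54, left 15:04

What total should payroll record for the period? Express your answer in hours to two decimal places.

21.78 hours

Wed: 09:06–16:11 = 7 h 5 min; less 60 min break → 6 h 5 min
Thu: 08:28–14:56 = 6 h 28 min; less 60 min break → 5 h 28 min
Fri: 10:14–15:18 = 5 h 4 min; less 60 min break → 4 h 4 min
Sat: 07:54–15:04 = 7 h 10 min; less 60 min break → 6 h 10 min
Total: 6 h 5 min + 5 h 28 min + 4 h 4 min + 6 h 10 min = 21 h 47 min.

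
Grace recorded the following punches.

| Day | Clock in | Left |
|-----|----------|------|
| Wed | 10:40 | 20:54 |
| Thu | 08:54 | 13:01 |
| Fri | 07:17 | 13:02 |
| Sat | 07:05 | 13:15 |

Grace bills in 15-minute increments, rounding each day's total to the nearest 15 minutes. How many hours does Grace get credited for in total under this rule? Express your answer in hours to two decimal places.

Wed: 10:40–20:54 = 10 h 14 min → rounds to 10 h 15 min
Thu: 08:54–13:01 = 4 h 7 min → rounds to 4 h 0 min
Fri: 07:17–13:02 = 5 h 45 min → rounds to 5 h 45 min
Sat: 07:05–13:15 = 6 h 10 min → rounds to 6 h 15 min
Total credited: 26 h 15 min.

26.25 hours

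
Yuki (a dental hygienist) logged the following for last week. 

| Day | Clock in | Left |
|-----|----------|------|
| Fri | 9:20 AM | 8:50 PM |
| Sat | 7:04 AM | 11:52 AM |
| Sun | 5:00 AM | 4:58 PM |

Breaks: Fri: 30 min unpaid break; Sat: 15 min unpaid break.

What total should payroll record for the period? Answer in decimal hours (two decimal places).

Fri: 9:20 AM–8:50 PM = 11 h 30 min; less 30 min break → 11 h 0 min
Sat: 7:04 AM–11:52 AM = 4 h 48 min; less 15 min break → 4 h 33 min
Sun: 5:00 AM–4:58 PM = 11 h 58 min
Total: 11 h 0 min + 4 h 33 min + 11 h 58 min = 27 h 31 min.

27.52 hours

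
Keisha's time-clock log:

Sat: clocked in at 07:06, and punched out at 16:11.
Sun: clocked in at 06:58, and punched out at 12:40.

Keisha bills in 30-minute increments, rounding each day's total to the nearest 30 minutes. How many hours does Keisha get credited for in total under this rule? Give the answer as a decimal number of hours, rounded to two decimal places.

14.50 hours

Sat: 07:06–16:11 = 9 h 5 min → rounds to 9 h 0 min
Sun: 06:58–12:40 = 5 h 42 min → rounds to 5 h 30 min
Total credited: 14 h 30 min.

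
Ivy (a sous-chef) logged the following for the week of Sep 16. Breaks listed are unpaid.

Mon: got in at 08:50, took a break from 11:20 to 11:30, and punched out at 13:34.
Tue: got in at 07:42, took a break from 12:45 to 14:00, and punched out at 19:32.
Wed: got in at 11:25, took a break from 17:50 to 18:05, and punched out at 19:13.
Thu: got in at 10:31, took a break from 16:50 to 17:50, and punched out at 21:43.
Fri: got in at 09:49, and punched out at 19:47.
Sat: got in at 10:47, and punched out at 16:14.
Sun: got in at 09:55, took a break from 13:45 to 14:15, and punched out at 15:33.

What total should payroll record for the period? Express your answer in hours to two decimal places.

53.45 hours

Mon: 08:50–13:34 = 4 h 44 min; less 10 min break → 4 h 34 min
Tue: 07:42–19:32 = 11 h 50 min; less 75 min break → 10 h 35 min
Wed: 11:25–19:13 = 7 h 48 min; less 15 min break → 7 h 33 min
Thu: 10:31–21:43 = 11 h 12 min; less 60 min break → 10 h 12 min
Fri: 09:49–19:47 = 9 h 58 min
Sat: 10:47–16:14 = 5 h 27 min
Sun: 09:55–15:33 = 5 h 38 min; less 30 min break → 5 h 8 min
Total: 4 h 34 min + 10 h 35 min + 7 h 33 min + 10 h 12 min + 9 h 58 min + 5 h 27 min + 5 h 8 min = 53 h 27 min.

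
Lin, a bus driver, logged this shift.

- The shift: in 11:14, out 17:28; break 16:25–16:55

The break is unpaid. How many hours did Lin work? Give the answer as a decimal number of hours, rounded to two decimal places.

5.73 hours

The shift: 11:14–17:28 = 6 h 14 min; less 30 min break → 5 h 44 min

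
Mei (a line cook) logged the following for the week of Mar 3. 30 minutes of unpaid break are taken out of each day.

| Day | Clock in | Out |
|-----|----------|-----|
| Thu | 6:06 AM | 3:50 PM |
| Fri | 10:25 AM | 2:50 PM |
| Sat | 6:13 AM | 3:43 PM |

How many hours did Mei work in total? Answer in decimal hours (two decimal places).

22.15 hours

Thu: 6:06 AM–3:50 PM = 9 h 44 min; less 30 min break → 9 h 14 min
Fri: 10:25 AM–2:50 PM = 4 h 25 min; less 30 min break → 3 h 55 min
Sat: 6:13 AM–3:43 PM = 9 h 30 min; less 30 min break → 9 h 0 min
Total: 9 h 14 min + 3 h 55 min + 9 h 0 min = 22 h 9 min.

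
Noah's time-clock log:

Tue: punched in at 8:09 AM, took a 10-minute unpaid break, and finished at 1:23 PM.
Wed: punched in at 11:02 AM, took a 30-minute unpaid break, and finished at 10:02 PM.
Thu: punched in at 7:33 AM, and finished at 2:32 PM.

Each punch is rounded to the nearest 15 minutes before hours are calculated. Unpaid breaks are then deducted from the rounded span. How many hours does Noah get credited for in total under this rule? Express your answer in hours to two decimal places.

22.58 hours

Tue: in 8:09 AM→8:15 AM, out 1:23 PM→1:30 PM; 5 h 15 min − 10 min = 5 h 5 min
Wed: in 11:02 AM→11:00 AM, out 10:02 PM→10:00 PM; 11 h 0 min − 30 min = 10 h 30 min
Thu: in 7:33 AM→7:30 AM, out 2:32 PM→2:30 PM; 7 h 0 min
Total credited: 22 h 35 min.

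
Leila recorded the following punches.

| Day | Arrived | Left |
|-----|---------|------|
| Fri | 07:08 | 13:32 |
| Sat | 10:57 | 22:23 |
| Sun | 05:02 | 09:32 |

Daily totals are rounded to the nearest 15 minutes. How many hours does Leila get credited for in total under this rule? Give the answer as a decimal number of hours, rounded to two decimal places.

22.50 hours

Fri: 07:08–13:32 = 6 h 24 min → rounds to 6 h 30 min
Sat: 10:57–22:23 = 11 h 26 min → rounds to 11 h 30 min
Sun: 05:02–09:32 = 4 h 30 min → rounds to 4 h 30 min
Total credited: 22 h 30 min.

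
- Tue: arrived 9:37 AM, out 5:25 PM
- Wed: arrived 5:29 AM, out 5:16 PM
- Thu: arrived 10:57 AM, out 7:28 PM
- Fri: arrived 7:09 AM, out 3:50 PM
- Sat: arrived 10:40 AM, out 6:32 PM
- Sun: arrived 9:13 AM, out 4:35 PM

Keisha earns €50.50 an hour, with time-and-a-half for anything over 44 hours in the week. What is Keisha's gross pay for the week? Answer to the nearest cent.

€2829.26

Tue: 9:37 AM–5:25 PM = 7 h 48 min
Wed: 5:29 AM–5:16 PM = 11 h 47 min
Thu: 10:57 AM–7:28 PM = 8 h 31 min
Fri: 7:09 AM–3:50 PM = 8 h 41 min
Sat: 10:40 AM–6:32 PM = 7 h 52 min
Sun: 9:13 AM–4:35 PM = 7 h 22 min
Total worked: 52 h 1 min = 3121 min.
Regular 44 h 0 min = 2640 min at €50.50/h; overtime 8 h 1 min = 481 min at €75.75/h.
Pay = (2640 × €50.50 + 481 × €75.75) ÷ 60 = €2829.26.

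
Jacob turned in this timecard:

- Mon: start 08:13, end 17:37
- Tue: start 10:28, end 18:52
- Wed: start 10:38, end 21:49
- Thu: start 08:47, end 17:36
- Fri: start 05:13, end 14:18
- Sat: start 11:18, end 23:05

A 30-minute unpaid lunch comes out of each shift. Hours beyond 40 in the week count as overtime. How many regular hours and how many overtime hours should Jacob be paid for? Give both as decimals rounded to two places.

Mon: 08:13–17:37 = 9 h 24 min; less 30 min break → 8 h 54 min
Tue: 10:28–18:52 = 8 h 24 min; less 30 min break → 7 h 54 min
Wed: 10:38–21:49 = 11 h 11 min; less 30 min break → 10 h 41 min
Thu: 08:47–17:36 = 8 h 49 min; less 30 min break → 8 h 19 min
Fri: 05:13–14:18 = 9 h 5 min; less 30 min break → 8 h 35 min
Sat: 11:18–23:05 = 11 h 47 min; less 30 min break → 11 h 17 min
Total worked: 55 h 40 min = 55.67 h.
Threshold 40 h → overtime 15 h 40 min, regular 40 h 0 min.

Regular 40.00 hours, overtime 15.67 hours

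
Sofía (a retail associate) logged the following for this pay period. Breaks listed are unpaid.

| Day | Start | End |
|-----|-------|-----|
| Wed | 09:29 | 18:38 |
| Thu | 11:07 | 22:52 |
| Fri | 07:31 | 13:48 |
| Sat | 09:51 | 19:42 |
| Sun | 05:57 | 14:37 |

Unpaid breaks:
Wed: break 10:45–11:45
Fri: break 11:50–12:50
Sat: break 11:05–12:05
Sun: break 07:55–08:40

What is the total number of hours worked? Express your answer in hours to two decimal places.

41.95 hours

Wed: 09:29–18:38 = 9 h 9 min; less 60 min break → 8 h 9 min
Thu: 11:07–22:52 = 11 h 45 min
Fri: 07:31–13:48 = 6 h 17 min; less 60 min break → 5 h 17 min
Sat: 09:51–19:42 = 9 h 51 min; less 60 min break → 8 h 51 min
Sun: 05:57–14:37 = 8 h 40 min; less 45 min break → 7 h 55 min
Total: 8 h 9 min + 11 h 45 min + 5 h 17 min + 8 h 51 min + 7 h 55 min = 41 h 57 min.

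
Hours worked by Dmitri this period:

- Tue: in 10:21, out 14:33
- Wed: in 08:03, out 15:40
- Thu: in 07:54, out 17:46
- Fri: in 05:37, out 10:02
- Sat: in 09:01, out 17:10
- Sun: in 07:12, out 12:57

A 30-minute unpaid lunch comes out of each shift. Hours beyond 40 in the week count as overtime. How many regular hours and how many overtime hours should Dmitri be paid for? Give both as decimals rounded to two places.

Regular 37.00 hours, overtime 0.00 hours

Tue: 10:21–14:33 = 4 h 12 min; less 30 min break → 3 h 42 min
Wed: 08:03–15:40 = 7 h 37 min; less 30 min break → 7 h 7 min
Thu: 07:54–17:46 = 9 h 52 min; less 30 min break → 9 h 22 min
Fri: 05:37–10:02 = 4 h 25 min; less 30 min break → 3 h 55 min
Sat: 09:01–17:10 = 8 h 9 min; less 30 min break → 7 h 39 min
Sun: 07:12–12:57 = 5 h 45 min; less 30 min break → 5 h 15 min
Total worked: 37 h 0 min = 37.00 h.
Threshold 40 h → overtime 0 h 0 min, regular 37 h 0 min.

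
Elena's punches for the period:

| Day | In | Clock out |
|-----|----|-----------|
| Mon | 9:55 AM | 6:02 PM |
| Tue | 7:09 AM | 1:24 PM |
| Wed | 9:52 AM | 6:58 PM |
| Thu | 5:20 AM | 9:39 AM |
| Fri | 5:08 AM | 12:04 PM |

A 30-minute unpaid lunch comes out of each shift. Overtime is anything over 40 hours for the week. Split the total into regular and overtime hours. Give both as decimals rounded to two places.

Mon: 9:55 AM–6:02 PM = 8 h 7 min; less 30 min break → 7 h 37 min
Tue: 7:09 AM–1:24 PM = 6 h 15 min; less 30 min break → 5 h 45 min
Wed: 9:52 AM–6:58 PM = 9 h 6 min; less 30 min break → 8 h 36 min
Thu: 5:20 AM–9:39 AM = 4 h 19 min; less 30 min break → 3 h 49 min
Fri: 5:08 AM–12:04 PM = 6 h 56 min; less 30 min break → 6 h 26 min
Total worked: 32 h 13 min = 32.22 h.
Threshold 40 h → overtime 0 h 0 min, regular 32 h 13 min.

Regular 32.22 hours, overtime 0.00 hours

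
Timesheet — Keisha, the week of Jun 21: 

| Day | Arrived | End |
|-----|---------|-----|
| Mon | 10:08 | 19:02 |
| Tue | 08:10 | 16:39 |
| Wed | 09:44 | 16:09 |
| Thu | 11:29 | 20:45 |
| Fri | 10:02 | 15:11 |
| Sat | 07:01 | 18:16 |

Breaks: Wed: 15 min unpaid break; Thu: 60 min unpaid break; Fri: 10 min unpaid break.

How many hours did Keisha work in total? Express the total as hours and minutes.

Mon: 10:08–19:02 = 8 h 54 min
Tue: 08:10–16:39 = 8 h 29 min
Wed: 09:44–16:09 = 6 h 25 min; less 15 min break → 6 h 10 min
Thu: 11:29–20:45 = 9 h 16 min; less 60 min break → 8 h 16 min
Fri: 10:02–15:11 = 5 h 9 min; less 10 min break → 4 h 59 min
Sat: 07:01–18:16 = 11 h 15 min
Total: 8 h 54 min + 8 h 29 min + 6 h 10 min + 8 h 16 min + 4 h 59 min + 11 h 15 min = 48 h 3 min.

48 h 3 min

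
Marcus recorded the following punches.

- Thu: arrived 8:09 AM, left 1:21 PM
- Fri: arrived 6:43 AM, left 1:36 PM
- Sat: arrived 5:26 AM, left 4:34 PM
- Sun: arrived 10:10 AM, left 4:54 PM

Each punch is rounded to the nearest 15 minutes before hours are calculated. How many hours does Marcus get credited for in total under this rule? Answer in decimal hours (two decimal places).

29.50 hours

Thu: in 8:09 AM→8:15 AM, out 1:21 PM→1:15 PM; 5 h 0 min
Fri: in 6:43 AM→6:45 AM, out 1:36 PM→1:30 PM; 6 h 45 min
Sat: in 5:26 AM→5:30 AM, out 4:34 PM→4:30 PM; 11 h 0 min
Sun: in 10:10 AM→10:15 AM, out 4:54 PM→5:00 PM; 6 h 45 min
Total credited: 29 h 30 min.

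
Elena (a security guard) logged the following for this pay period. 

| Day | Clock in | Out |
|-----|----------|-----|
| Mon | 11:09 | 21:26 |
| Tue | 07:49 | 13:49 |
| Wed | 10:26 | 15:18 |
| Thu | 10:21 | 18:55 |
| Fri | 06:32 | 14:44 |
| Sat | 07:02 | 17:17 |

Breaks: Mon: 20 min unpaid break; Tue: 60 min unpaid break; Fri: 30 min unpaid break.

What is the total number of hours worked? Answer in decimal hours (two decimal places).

46.33 hours

Mon: 11:09–21:26 = 10 h 17 min; less 20 min break → 9 h 57 min
Tue: 07:49–13:49 = 6 h 0 min; less 60 min break → 5 h 0 min
Wed: 10:26–15:18 = 4 h 52 min
Thu: 10:21–18:55 = 8 h 34 min
Fri: 06:32–14:44 = 8 h 12 min; less 30 min break → 7 h 42 min
Sat: 07:02–17:17 = 10 h 15 min
Total: 9 h 57 min + 5 h 0 min + 4 h 52 min + 8 h 34 min + 7 h 42 min + 10 h 15 min = 46 h 20 min.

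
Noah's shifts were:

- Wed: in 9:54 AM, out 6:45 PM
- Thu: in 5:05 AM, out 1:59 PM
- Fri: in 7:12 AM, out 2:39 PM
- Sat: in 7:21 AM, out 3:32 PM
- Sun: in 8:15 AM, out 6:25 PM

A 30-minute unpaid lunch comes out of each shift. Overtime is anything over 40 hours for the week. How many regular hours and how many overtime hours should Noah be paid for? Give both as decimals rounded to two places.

Wed: 9:54 AM–6:45 PM = 8 h 51 min; less 30 min break → 8 h 21 min
Thu: 5:05 AM–1:59 PM = 8 h 54 min; less 30 min break → 8 h 24 min
Fri: 7:12 AM–2:39 PM = 7 h 27 min; less 30 min break → 6 h 57 min
Sat: 7:21 AM–3:32 PM = 8 h 11 min; less 30 min break → 7 h 41 min
Sun: 8:15 AM–6:25 PM = 10 h 10 min; less 30 min break → 9 h 40 min
Total worked: 41 h 3 min = 41.05 h.
Threshold 40 h → overtime 1 h 3 min, regular 40 h 0 min.

Regular 40.00 hours, overtime 1.05 hours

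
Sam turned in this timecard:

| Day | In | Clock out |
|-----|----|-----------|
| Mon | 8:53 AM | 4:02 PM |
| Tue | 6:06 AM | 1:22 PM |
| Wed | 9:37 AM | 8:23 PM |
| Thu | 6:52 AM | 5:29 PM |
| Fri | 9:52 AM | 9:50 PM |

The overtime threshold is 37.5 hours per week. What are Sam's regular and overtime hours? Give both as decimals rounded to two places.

Mon: 8:53 AM–4:02 PM = 7 h 9 min
Tue: 6:06 AM–1:22 PM = 7 h 16 min
Wed: 9:37 AM–8:23 PM = 10 h 46 min
Thu: 6:52 AM–5:29 PM = 10 h 37 min
Fri: 9:52 AM–9:50 PM = 11 h 58 min
Total worked: 47 h 46 min = 47.77 h.
Threshold 37.5 h → overtime 10 h 16 min, regular 37 h 30 min.

Regular 37.50 hours, overtime 10.27 hours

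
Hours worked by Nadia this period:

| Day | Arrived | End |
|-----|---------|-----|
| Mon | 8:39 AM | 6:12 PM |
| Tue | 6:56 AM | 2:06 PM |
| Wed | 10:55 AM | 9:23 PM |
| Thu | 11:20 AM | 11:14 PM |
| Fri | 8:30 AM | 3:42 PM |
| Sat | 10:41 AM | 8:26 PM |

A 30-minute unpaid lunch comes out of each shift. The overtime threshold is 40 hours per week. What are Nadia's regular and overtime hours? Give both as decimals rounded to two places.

Mon: 8:39 AM–6:12 PM = 9 h 33 min; less 30 min break → 9 h 3 min
Tue: 6:56 AM–2:06 PM = 7 h 10 min; less 30 min break → 6 h 40 min
Wed: 10:55 AM–9:23 PM = 10 h 28 min; less 30 min break → 9 h 58 min
Thu: 11:20 AM–11:14 PM = 11 h 54 min; less 30 min break → 11 h 24 min
Fri: 8:30 AM–3:42 PM = 7 h 12 min; less 30 min break → 6 h 42 min
Sat: 10:41 AM–8:26 PM = 9 h 45 min; less 30 min break → 9 h 15 min
Total worked: 53 h 2 min = 53.03 h.
Threshold 40 h → overtime 13 h 2 min, regular 40 h 0 min.

Regular 40.00 hours, overtime 13.03 hours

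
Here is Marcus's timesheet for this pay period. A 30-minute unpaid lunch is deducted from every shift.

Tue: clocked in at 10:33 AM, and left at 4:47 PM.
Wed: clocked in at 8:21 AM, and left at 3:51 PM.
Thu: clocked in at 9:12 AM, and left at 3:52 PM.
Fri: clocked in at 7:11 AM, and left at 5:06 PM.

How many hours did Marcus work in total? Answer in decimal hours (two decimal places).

28.32 hours

Tue: 10:33 AM–4:47 PM = 6 h 14 min; less 30 min break → 5 h 44 min
Wed: 8:21 AM–3:51 PM = 7 h 30 min; less 30 min break → 7 h 0 min
Thu: 9:12 AM–3:52 PM = 6 h 40 min; less 30 min break → 6 h 10 min
Fri: 7:11 AM–5:06 PM = 9 h 55 min; less 30 min break → 9 h 25 min
Total: 5 h 44 min + 7 h 0 min + 6 h 10 min + 9 h 25 min = 28 h 19 min.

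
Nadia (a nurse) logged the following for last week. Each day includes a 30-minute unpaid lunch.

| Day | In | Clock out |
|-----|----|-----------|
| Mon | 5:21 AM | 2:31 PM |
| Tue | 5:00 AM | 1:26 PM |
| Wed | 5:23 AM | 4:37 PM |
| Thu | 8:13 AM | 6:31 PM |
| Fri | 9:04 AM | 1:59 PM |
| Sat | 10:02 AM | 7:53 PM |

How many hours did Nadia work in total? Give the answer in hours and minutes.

Mon: 5:21 AM–2:31 PM = 9 h 10 min; less 30 min break → 8 h 40 min
Tue: 5:00 AM–1:26 PM = 8 h 26 min; less 30 min break → 7 h 56 min
Wed: 5:23 AM–4:37 PM = 11 h 14 min; less 30 min break → 10 h 44 min
Thu: 8:13 AM–6:31 PM = 10 h 18 min; less 30 min break → 9 h 48 min
Fri: 9:04 AM–1:59 PM = 4 h 55 min; less 30 min break → 4 h 25 min
Sat: 10:02 AM–7:53 PM = 9 h 51 min; less 30 min break → 9 h 21 min
Total: 8 h 40 min + 7 h 56 min + 10 h 44 min + 9 h 48 min + 4 h 25 min + 9 h 21 min = 50 h 54 min.

50 h 54 min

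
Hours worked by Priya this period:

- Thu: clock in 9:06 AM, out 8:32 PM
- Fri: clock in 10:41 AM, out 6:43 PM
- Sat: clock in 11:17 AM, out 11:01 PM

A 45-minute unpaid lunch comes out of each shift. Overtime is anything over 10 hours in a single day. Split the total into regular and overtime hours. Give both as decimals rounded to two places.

Thu: 9:06 AM–8:32 PM = 11 h 26 min; less 45 min break → 10 h 41 min
Fri: 10:41 AM–6:43 PM = 8 h 2 min; less 45 min break → 7 h 17 min
Sat: 11:17 AM–11:01 PM = 11 h 44 min; less 45 min break → 10 h 59 min
Thu reg 10 h 0 min / OT 0 h 41 min; Fri reg 7 h 17 min / OT 0 h 0 min; Sat reg 10 h 0 min / OT 0 h 59 min.
Totals: regular 27 h 17 min, overtime 1 h 40 min.

Regular 27.28 hours, overtime 1.67 hours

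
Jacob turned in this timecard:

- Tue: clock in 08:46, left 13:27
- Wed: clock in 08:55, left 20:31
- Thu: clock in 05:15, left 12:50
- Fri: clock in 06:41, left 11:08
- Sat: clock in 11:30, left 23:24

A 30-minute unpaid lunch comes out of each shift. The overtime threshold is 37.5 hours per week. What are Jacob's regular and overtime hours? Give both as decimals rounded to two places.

Tue: 08:46–13:27 = 4 h 41 min; less 30 min break → 4 h 11 min
Wed: 08:55–20:31 = 11 h 36 min; less 30 min break → 11 h 6 min
Thu: 05:15–12:50 = 7 h 35 min; less 30 min break → 7 h 5 min
Fri: 06:41–11:08 = 4 h 27 min; less 30 min break → 3 h 57 min
Sat: 11:30–23:24 = 11 h 54 min; less 30 min break → 11 h 24 min
Total worked: 37 h 43 min = 37.72 h.
Threshold 37.5 h → overtime 0 h 13 min, regular 37 h 30 min.

Regular 37.50 hours, overtime 0.22 hours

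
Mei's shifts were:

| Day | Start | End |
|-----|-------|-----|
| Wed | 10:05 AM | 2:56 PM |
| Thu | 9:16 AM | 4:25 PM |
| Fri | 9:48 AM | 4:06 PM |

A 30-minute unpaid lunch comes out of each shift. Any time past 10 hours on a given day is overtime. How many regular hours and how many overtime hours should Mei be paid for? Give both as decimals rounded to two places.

Wed: 10:05 AM–2:56 PM = 4 h 51 min; less 30 min break → 4 h 21 min
Thu: 9:16 AM–4:25 PM = 7 h 9 min; less 30 min break → 6 h 39 min
Fri: 9:48 AM–4:06 PM = 6 h 18 min; less 30 min break → 5 h 48 min
Wed reg 4 h 21 min / OT 0 h 0 min; Thu reg 6 h 39 min / OT 0 h 0 min; Fri reg 5 h 48 min / OT 0 h 0 min.
Totals: regular 16 h 48 min, overtime 0 h 0 min.

Regular 16.80 hours, overtime 0.00 hours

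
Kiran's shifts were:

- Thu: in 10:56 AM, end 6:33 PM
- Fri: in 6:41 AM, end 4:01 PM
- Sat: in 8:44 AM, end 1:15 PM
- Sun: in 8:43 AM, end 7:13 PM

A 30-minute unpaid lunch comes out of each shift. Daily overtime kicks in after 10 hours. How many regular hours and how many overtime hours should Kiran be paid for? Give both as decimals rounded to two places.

Thu: 10:56 AM–6:33 PM = 7 h 37 min; less 30 min break → 7 h 7 min
Fri: 6:41 AM–4:01 PM = 9 h 20 min; less 30 min break → 8 h 50 min
Sat: 8:44 AM–1:15 PM = 4 h 31 min; less 30 min break → 4 h 1 min
Sun: 8:43 AM–7:13 PM = 10 h 30 min; less 30 min break → 10 h 0 min
Thu reg 7 h 7 min / OT 0 h 0 min; Fri reg 8 h 50 min / OT 0 h 0 min; Sat reg 4 h 1 min / OT 0 h 0 min; Sun reg 10 h 0 min / OT 0 h 0 min.
Totals: regular 29 h 58 min, overtime 0 h 0 min.

Regular 29.97 hours, overtime 0.00 hours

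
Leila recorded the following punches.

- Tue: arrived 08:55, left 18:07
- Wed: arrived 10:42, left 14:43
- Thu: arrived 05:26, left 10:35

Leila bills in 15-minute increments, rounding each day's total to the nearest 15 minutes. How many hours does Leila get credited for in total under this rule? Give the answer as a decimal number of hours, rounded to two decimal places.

18.50 hours

Tue: 08:55–18:07 = 9 h 12 min → rounds to 9 h 15 min
Wed: 10:42–14:43 = 4 h 1 min → rounds to 4 h 0 min
Thu: 05:26–10:35 = 5 h 9 min → rounds to 5 h 15 min
Total credited: 18 h 30 min.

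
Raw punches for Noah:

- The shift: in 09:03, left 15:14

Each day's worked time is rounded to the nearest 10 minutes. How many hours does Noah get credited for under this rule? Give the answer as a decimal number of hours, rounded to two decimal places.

The shift: 09:03–15:14 = 6 h 11 min → rounds to 6 h 10 min

6.17 hours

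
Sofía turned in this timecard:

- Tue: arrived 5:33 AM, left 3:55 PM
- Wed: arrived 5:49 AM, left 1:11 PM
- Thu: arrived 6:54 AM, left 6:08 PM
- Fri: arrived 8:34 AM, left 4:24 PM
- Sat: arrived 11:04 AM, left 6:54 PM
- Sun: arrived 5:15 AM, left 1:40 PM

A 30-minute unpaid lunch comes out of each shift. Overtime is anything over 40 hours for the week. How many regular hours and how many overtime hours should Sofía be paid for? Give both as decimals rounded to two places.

Regular 40.00 hours, overtime 10.05 hours

Tue: 5:33 AM–3:55 PM = 10 h 22 min; less 30 min break → 9 h 52 min
Wed: 5:49 AM–1:11 PM = 7 h 22 min; less 30 min break → 6 h 52 min
Thu: 6:54 AM–6:08 PM = 11 h 14 min; less 30 min break → 10 h 44 min
Fri: 8:34 AM–4:24 PM = 7 h 50 min; less 30 min break → 7 h 20 min
Sat: 11:04 AM–6:54 PM = 7 h 50 min; less 30 min break → 7 h 20 min
Sun: 5:15 AM–1:40 PM = 8 h 25 min; less 30 min break → 7 h 55 min
Total worked: 50 h 3 min = 50.05 h.
Threshold 40 h → overtime 10 h 3 min, regular 40 h 0 min.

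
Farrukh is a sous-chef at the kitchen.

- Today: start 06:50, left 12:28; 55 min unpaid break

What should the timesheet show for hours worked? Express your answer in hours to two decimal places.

4.72 hours

Today: 06:50–12:28 = 5 h 38 min; less 55 min break → 4 h 43 min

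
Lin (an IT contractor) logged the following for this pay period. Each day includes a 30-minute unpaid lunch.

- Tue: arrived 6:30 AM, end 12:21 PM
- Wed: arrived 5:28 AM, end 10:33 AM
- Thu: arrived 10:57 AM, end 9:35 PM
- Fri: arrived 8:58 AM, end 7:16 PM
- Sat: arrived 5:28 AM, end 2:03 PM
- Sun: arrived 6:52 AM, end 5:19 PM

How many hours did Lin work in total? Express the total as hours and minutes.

Tue: 6:30 AM–12:21 PM = 5 h 51 min; less 30 min break → 5 h 21 min
Wed: 5:28 AM–10:33 AM = 5 h 5 min; less 30 min break → 4 h 35 min
Thu: 10:57 AM–9:35 PM = 10 h 38 min; less 30 min break → 10 h 8 min
Fri: 8:58 AM–7:16 PM = 10 h 18 min; less 30 min break → 9 h 48 min
Sat: 5:28 AM–2:03 PM = 8 h 35 min; less 30 min break → 8 h 5 min
Sun: 6:52 AM–5:19 PM = 10 h 27 min; less 30 min break → 9 h 57 min
Total: 5 h 21 min + 4 h 35 min + 10 h 8 min + 9 h 48 min + 8 h 5 min + 9 h 57 min = 47 h 54 min.

47 h 54 min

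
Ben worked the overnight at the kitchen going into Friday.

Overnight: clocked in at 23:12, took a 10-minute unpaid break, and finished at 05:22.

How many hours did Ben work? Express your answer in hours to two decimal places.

Overnight: 23:12 → midnight = 0 h 48 min; midnight → 05:22 = 5 h 22 min; span 6 h 10 min; less 10 min break → 6 h 0 min

6.00 hours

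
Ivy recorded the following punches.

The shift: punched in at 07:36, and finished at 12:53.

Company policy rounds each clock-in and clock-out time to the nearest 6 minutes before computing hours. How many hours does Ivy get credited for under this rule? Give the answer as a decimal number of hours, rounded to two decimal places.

5.30 hours

The shift: in 07:36→07:36, out 12:53→12:54; 5 h 18 min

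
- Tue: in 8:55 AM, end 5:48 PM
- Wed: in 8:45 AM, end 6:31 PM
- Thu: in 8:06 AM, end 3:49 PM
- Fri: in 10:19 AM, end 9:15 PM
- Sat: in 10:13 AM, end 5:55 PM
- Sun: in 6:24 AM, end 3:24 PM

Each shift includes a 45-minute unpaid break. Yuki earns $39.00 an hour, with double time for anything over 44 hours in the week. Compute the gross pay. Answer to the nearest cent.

$2145.00

Tue: 8:55 AM–5:48 PM = 8 h 53 min; less 45 min break → 8 h 8 min
Wed: 8:45 AM–6:31 PM = 9 h 46 min; less 45 min break → 9 h 1 min
Thu: 8:06 AM–3:49 PM = 7 h 43 min; less 45 min break → 6 h 58 min
Fri: 10:19 AM–9:15 PM = 10 h 56 min; less 45 min break → 10 h 11 min
Sat: 10:13 AM–5:55 PM = 7 h 42 min; less 45 min break → 6 h 57 min
Sun: 6:24 AM–3:24 PM = 9 h 0 min; less 45 min break → 8 h 15 min
Total worked: 49 h 30 min = 2970 min.
Regular 44 h 0 min = 2640 min at $39.00/h; overtime 5 h 30 min = 330 min at $78.00/h.
Pay = (2640 × $39.00 + 330 × $78.00) ÷ 60 = $2145.00.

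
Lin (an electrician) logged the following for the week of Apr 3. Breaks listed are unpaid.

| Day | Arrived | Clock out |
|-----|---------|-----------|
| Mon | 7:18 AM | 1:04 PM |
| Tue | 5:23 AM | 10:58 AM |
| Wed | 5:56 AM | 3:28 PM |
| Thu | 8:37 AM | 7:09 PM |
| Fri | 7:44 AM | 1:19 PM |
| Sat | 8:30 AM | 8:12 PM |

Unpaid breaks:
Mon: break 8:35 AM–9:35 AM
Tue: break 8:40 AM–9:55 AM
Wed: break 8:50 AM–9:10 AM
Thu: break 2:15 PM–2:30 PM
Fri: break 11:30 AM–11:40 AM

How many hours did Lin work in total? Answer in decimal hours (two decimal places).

Mon: 7:18 AM–1:04 PM = 5 h 46 min; less 60 min break → 4 h 46 min
Tue: 5:23 AM–10:58 AM = 5 h 35 min; less 75 min break → 4 h 20 min
Wed: 5:56 AM–3:28 PM = 9 h 32 min; less 20 min break → 9 h 12 min
Thu: 8:37 AM–7:09 PM = 10 h 32 min; less 15 min break → 10 h 17 min
Fri: 7:44 AM–1:19 PM = 5 h 35 min; less 10 min break → 5 h 25 min
Sat: 8:30 AM–8:12 PM = 11 h 42 min
Total: 4 h 46 min + 4 h 20 min + 9 h 12 min + 10 h 17 min + 5 h 25 min + 11 h 42 min = 45 h 42 min.

45.70 hours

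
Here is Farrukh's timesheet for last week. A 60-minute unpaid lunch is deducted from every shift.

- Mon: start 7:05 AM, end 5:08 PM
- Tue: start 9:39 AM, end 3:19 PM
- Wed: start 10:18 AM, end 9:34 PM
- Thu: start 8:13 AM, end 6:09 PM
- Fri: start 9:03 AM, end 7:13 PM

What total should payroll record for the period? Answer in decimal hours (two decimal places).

42.08 hours

Mon: 7:05 AM–5:08 PM = 10 h 3 min; less 60 min break → 9 h 3 min
Tue: 9:39 AM–3:19 PM = 5 h 40 min; less 60 min break → 4 h 40 min
Wed: 10:18 AM–9:34 PM = 11 h 16 min; less 60 min break → 10 h 16 min
Thu: 8:13 AM–6:09 PM = 9 h 56 min; less 60 min break → 8 h 56 min
Fri: 9:03 AM–7:13 PM = 10 h 10 min; less 60 min break → 9 h 10 min
Total: 9 h 3 min + 4 h 40 min + 10 h 16 min + 8 h 56 min + 9 h 10 min = 42 h 5 min.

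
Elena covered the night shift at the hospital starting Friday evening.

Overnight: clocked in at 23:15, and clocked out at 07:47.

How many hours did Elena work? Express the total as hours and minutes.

Overnight: 23:15 → midnight = 0 h 45 min; midnight → 07:47 = 7 h 47 min; span 8 h 32 min

8 h 32 min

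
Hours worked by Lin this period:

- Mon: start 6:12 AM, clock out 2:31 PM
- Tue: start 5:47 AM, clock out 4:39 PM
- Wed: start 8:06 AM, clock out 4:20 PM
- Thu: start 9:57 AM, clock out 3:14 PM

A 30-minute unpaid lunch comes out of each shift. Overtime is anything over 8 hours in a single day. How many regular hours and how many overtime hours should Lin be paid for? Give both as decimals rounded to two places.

Regular 28.33 hours, overtime 2.37 hours

Mon: 6:12 AM–2:31 PM = 8 h 19 min; less 30 min break → 7 h 49 min
Tue: 5:47 AM–4:39 PM = 10 h 52 min; less 30 min break → 10 h 22 min
Wed: 8:06 AM–4:20 PM = 8 h 14 min; less 30 min break → 7 h 44 min
Thu: 9:57 AM–3:14 PM = 5 h 17 min; less 30 min break → 4 h 47 min
Mon reg 7 h 49 min / OT 0 h 0 min; Tue reg 8 h 0 min / OT 2 h 22 min; Wed reg 7 h 44 min / OT 0 h 0 min; Thu reg 4 h 47 min / OT 0 h 0 min.
Totals: regular 28 h 20 min, overtime 2 h 22 min.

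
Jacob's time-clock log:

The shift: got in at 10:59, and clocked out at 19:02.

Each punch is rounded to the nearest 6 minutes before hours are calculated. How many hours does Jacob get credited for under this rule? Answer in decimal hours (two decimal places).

The shift: in 10:59→11:00, out 19:02→19:00; 8 h 0 min

8.00 hours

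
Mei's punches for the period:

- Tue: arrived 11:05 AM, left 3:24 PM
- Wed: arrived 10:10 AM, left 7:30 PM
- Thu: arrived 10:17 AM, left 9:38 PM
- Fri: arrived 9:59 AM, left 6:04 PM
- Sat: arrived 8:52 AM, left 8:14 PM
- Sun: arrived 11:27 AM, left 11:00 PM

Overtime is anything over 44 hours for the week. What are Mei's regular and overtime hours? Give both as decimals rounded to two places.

Regular 44.00 hours, overtime 12.00 hours

Tue: 11:05 AM–3:24 PM = 4 h 19 min
Wed: 10:10 AM–7:30 PM = 9 h 20 min
Thu: 10:17 AM–9:38 PM = 11 h 21 min
Fri: 9:59 AM–6:04 PM = 8 h 5 min
Sat: 8:52 AM–8:14 PM = 11 h 22 min
Sun: 11:27 AM–11:00 PM = 11 h 33 min
Total worked: 56 h 0 min = 56.00 h.
Threshold 44 h → overtime 12 h 0 min, regular 44 h 0 min.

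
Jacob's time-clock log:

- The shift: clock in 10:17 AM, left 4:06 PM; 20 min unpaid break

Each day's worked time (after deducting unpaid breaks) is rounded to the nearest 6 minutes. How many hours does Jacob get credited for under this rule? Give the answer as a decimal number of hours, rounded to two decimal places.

The shift: 10:17 AM–4:06 PM = 5 h 49 min − 20 min = 5 h 29 min → rounds to 5 h 30 min

5.50 hours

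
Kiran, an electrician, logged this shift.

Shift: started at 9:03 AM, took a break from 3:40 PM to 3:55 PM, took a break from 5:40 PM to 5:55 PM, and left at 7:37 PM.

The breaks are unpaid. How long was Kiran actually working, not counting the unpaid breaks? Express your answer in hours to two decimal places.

Shift: 9:03 AM–7:37 PM = 10 h 34 min; less 30 min break → 10 h 4 min

10.07 hours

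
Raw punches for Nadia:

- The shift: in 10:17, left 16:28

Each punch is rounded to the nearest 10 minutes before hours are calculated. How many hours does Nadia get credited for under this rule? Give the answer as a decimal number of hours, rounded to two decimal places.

6.17 hours

The shift: in 10:17→10:20, out 16:28→16:30; 6 h 10 min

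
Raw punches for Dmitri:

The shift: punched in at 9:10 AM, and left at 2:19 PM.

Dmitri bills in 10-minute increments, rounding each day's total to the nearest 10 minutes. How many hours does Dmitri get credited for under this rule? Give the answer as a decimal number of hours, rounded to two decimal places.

The shift: 9:10 AM–2:19 PM = 5 h 9 min → rounds to 5 h 10 min

5.17 hours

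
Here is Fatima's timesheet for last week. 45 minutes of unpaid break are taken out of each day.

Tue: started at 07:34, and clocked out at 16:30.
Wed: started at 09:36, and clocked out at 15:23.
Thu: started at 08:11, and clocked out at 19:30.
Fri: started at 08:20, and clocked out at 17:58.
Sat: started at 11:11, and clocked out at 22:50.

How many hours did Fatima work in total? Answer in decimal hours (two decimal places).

Tue: 07:34–16:30 = 8 h 56 min; less 45 min break → 8 h 11 min
Wed: 09:36–15:23 = 5 h 47 min; less 45 min break → 5 h 2 min
Thu: 08:11–19:30 = 11 h 19 min; less 45 min break → 10 h 34 min
Fri: 08:20–17:58 = 9 h 38 min; less 45 min break → 8 h 53 min
Sat: 11:11–22:50 = 11 h 39 min; less 45 min break → 10 h 54 min
Total: 8 h 11 min + 5 h 2 min + 10 h 34 min + 8 h 53 min + 10 h 54 min = 43 h 34 min.

43.57 hours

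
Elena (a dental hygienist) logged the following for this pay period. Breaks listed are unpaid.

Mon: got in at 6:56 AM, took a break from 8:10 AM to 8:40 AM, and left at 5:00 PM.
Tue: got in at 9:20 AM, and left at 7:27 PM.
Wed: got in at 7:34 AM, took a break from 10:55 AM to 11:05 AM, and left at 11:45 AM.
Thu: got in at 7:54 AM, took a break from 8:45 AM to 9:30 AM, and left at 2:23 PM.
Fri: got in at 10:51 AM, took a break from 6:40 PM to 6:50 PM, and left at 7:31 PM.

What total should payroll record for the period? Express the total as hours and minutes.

Mon: 6:56 AM–5:00 PM = 10 h 4 min; less 30 min break → 9 h 34 min
Tue: 9:20 AM–7:27 PM = 10 h 7 min
Wed: 7:34 AM–11:45 AM = 4 h 11 min; less 10 min break → 4 h 1 min
Thu: 7:54 AM–2:23 PM = 6 h 29 min; less 45 min break → 5 h 44 min
Fri: 10:51 AM–7:31 PM = 8 h 40 min; less 10 min break → 8 h 30 min
Total: 9 h 34 min + 10 h 7 min + 4 h 1 min + 5 h 44 min + 8 h 30 min = 37 h 56 min.

37 h 56 min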